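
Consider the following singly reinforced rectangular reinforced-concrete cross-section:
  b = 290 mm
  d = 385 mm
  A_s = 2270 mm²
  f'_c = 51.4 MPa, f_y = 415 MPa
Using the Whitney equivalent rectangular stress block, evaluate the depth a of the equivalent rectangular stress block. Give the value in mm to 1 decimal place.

T = A_s f_y = 2270 × 415 = 942050 N = 942.05 kN.
Setting C = 0.85 f'_c a b equal to T: a = 942050/(0.85 × 51.4 × 290) = 74.4 mm.

a ≈ 74.4 mm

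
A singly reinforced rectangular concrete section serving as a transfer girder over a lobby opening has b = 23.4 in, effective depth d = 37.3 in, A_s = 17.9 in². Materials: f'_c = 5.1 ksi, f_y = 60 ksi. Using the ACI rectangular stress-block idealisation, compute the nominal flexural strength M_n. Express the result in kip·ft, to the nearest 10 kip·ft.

M_n ≈ 2860 kip·ft

T = A_s f_y = 17.9 × 60 = 1074 kips.
a = T/(0.85 f'_c b) = 1074/(0.85 × 5.1 × 23.4) = 10.588 in.
M_n = T(d − a/2) = 1074 × (37.3 − 5.294) = 34374.4 kip·in = 34374.4/12 = 2864.53 kip·ft.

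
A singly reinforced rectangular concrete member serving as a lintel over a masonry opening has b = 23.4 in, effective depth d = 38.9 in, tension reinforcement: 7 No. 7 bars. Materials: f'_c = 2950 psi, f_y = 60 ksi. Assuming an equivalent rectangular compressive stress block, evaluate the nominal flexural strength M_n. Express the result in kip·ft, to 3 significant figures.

M_n ≈ 772 kip·ft

A_s = 7 × 0.6 = 4.2 in².
T = A_s f_y = 4.2 × 60 = 252 kips.
a = T/(0.85 f'_c b) = 252/(0.85 × 2.95 × 23.4) = 4.295 in.
M_n = T(d − a/2) = 252 × (38.9 − 2.1475) = 9261.6 kip·in = 9261.6/12 = 771.80 kip·ft.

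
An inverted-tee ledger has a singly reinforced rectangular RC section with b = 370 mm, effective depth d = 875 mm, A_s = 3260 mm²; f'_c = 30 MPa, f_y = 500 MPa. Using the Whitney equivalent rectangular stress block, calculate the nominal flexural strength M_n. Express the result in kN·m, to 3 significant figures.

M_n ≈ 1290 kN·m

T = A_s f_y = 3260 × 500 = 1630000 N = 1630 kN.
From C = T: a = T/(0.85 f'_c b) = 1630000/(0.85 × 30 × 370) = 172.76 mm.
M_n = T(d − a/2) = 1630 kN × (875 − 86.38) mm = 1285.45 kN·m.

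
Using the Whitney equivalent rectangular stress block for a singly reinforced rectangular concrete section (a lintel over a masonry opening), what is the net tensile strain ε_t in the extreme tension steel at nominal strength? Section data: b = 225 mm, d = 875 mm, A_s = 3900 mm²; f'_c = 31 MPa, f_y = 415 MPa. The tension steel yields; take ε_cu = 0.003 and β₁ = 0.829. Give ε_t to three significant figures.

a = A_s f_y/(0.85 f'_c b) = 272.99 mm.
β₁ = 0.829, so c = a/β₁ = 272.99/0.829 = 329.30 mm.
From the linear strain diagram with ε_cu = 0.003: ε_t = 0.003 (d − c)/c = 0.003 × (875 − 329.30)/329.30 = 0.00497.
ε_t is between 0.004 and 0.005 — transition zone.

ε_t ≈ 0.00497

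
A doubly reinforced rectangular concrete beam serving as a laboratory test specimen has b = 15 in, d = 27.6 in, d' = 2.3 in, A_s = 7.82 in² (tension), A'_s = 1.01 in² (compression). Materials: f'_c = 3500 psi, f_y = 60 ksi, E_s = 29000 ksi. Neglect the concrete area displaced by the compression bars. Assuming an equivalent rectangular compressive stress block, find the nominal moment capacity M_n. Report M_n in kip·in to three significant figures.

M_n ≈ 10900 kip·in

Assume both steels yield.
a = (A_s − A'_s) f_y/(0.85 f'_c b) = (7.82 − 1.01) × 60/(0.85 × 3.5 × 15) = 9.156 in.
c = a/β₁ = 9.156/0.85 = 10.772 in; ε'_s = 0.003(c − d')/c = 0.0024 ≥ ε_y = 0.0021, so the compression steel yields.
M_n = (A_s − A'_s) f_y (d − a/2) + A'_s f_y (d − d') = 408.6 × (27.6 − 4.578) + 60.6 × (27.6 − 2.3) = 9406.8 + 1533.2 = 10940.0 kip·in.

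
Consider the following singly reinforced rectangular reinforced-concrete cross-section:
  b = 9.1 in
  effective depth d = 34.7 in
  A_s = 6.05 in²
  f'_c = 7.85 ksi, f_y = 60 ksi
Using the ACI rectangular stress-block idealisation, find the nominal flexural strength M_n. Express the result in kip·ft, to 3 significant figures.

T = A_s f_y = 6.05 × 60 = 363 kips.
a = T/(0.85 f'_c b) = 363/(0.85 × 7.85 × 9.1) = 5.978 in.
M_n = T(d − a/2) = 363 × (34.7 − 2.989) = 11511.1 kip·in = 11511.1/12 = 959.26 kip·ft.

M_n ≈ 959 kip·ft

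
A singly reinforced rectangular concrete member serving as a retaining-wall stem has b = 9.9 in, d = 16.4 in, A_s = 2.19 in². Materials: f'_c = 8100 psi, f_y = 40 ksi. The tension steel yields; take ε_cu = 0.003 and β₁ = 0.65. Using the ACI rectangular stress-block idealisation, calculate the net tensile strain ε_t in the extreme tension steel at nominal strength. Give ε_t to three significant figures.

ε_t ≈ 0.0219

a = A_s f_y/(0.85 f'_c b) = 1.285 in.
β₁ = 0.65, so c = a/β₁ = 1.285/0.65 = 1.977 in.
From the linear strain diagram with ε_cu = 0.003: ε_t = 0.003 (d − c)/c = 0.003 × (16.4 − 1.977)/1.977 = 0.0219.
Since ε_t ≥ 0.005, the section is tension-controlled.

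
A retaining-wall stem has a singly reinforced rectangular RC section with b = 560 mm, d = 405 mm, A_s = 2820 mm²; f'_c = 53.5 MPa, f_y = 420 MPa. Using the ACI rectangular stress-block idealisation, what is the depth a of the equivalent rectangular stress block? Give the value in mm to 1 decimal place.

T = A_s f_y = 2820 × 420 = 1184400 N = 1184.4 kN.
Setting C = 0.85 f'_c a b equal to T: a = 1184400/(0.85 × 53.5 × 560) = 46.5 mm.

a ≈ 46.5 mm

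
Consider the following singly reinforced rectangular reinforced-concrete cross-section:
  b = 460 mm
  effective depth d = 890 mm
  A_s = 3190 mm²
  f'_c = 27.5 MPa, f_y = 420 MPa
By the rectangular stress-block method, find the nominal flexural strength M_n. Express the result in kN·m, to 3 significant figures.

T = A_s f_y = 3190 × 420 = 1339800 N = 1339.8 kN.
From C = T: a = T/(0.85 f'_c b) = 1339800/(0.85 × 27.5 × 460) = 124.60 mm.
M_n = T(d − a/2) = 1339.8 kN × (890 − 62.3) mm = 1108.95 kN·m.

M_n ≈ 1110 kN·m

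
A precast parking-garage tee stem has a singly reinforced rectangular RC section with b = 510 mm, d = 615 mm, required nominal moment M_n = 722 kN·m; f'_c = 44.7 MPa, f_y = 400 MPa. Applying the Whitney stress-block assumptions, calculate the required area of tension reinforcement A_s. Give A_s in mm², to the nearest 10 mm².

A_s ≈ 3100 mm²

With M_n = 0.85 f'_c a b (d − a/2), solve the quadratic for a:
a = d − √(d² − 2M_n/(0.85 f'_c b)) = 615 − √(615² − 2 × 722×10⁶/(0.85 × 44.7 × 510)) = 63.91 mm.
A_s = 0.85 f'_c a b / f_y = 0.85 × 44.7 × 63.91 × 510 / 400 = 3096.0 mm².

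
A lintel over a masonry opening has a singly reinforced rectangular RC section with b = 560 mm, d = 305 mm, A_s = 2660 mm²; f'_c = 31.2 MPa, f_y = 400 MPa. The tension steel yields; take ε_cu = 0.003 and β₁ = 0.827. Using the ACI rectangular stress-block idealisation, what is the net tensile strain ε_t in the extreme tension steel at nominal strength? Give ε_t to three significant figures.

a = A_s f_y/(0.85 f'_c b) = 71.64 mm.
β₁ = 0.827, so c = a/β₁ = 71.64/0.827 = 86.63 mm.
From the linear strain diagram with ε_cu = 0.003: ε_t = 0.003 (d − c)/c = 0.003 × (305 − 86.63)/86.63 = 0.00756.
Since ε_t ≥ 0.005, the section is tension-controlled.

ε_t ≈ 0.00756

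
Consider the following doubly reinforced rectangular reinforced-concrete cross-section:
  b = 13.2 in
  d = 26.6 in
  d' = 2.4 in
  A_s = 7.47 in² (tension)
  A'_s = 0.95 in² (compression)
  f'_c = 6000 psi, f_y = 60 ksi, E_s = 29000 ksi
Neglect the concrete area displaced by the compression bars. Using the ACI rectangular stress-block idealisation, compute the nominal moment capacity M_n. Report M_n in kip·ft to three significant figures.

Assume both steels yield.
a = (A_s − A'_s) f_y/(0.85 f'_c b) = (7.47 − 0.95) × 60/(0.85 × 6 × 13.2) = 5.811 in.
c = a/β₁ = 5.811/0.75 = 7.748 in; ε'_s = 0.003(c − d')/c = 0.0021 ≥ ε_y = 0.0021, so the compression steel yields.
M_n = (A_s − A'_s) f_y (d − a/2) + A'_s f_y (d − d') = 391.2 × (26.6 − 2.9055) + 57 × (26.6 − 2.4) = 9269.3 + 1379.4 = 10648.7 kip·in = 10648.7/12 = 887.39 kip·ft.

M_n ≈ 887 kip·ft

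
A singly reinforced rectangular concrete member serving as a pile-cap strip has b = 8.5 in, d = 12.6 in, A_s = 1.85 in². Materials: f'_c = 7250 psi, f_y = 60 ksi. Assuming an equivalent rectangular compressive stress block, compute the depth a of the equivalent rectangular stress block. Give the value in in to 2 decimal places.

a ≈ 2.12 in

T = A_s f_y = 1.85 × 60 = 111 kips.
a = T/(0.85 f'_c b) = 111/(0.85 × 7.25 × 8.5) = 2.12 in.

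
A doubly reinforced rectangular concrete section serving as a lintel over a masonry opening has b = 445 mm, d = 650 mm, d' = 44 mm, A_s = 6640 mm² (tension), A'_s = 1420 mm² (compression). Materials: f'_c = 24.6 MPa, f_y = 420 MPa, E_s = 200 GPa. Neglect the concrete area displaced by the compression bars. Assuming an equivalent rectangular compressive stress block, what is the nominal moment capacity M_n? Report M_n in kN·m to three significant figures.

M_n ≈ 1530 kN·m

Assume both tension and compression steel yield.
Net tension couple steel: A_s − A'_s = 5220 mm².
a = (A_s − A'_s) f_y / (0.85 f'_c b) = 2192400/(0.85 × 24.6 × 445) = 235.62 mm.
c = a/β₁ = 235.62/0.85 = 277.20 mm; ε'_s = 0.003(c − d')/c = 0.0025 ≥ f_y/E_s = 0.0021, so compression steel does yield.
M_n = (A_s − A'_s) f_y (d − a/2) + A'_s f_y (d − d') = [2192400 × (650 − 117.81) + 596400 × (650 − 44)] × 10⁻⁶ = 1166.77 + 361.42 = 1528.19 kN·m.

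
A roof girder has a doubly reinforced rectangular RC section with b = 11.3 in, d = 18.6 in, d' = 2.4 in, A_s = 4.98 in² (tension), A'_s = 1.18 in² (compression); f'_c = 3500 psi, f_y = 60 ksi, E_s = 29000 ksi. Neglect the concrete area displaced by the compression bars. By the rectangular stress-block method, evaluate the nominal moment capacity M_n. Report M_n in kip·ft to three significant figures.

M_n ≈ 385 kip·ft

Assume both steels yield.
a = (A_s − A'_s) f_y/(0.85 f'_c b) = (4.98 − 1.18) × 60/(0.85 × 3.5 × 11.3) = 6.782 in.
c = a/β₁ = 6.782/0.85 = 7.979 in; ε'_s = 0.003(c − d')/c = 0.0021 ≥ ε_y = 0.0021, so the compression steel yields.
M_n = (A_s − A'_s) f_y (d − a/2) + A'_s f_y (d − d') = 228 × (18.6 − 3.391) + 70.8 × (18.6 − 2.4) = 3467.7 + 1147.0 = 4614.7 kip·in = 4614.7/12 = 384.56 kip·ft.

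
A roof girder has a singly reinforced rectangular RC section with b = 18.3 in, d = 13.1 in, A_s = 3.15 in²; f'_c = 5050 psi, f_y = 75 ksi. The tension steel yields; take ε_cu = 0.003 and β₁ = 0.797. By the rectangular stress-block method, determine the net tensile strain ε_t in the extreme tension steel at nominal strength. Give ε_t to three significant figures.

ε_t ≈ 0.00741

a = A_s f_y/(0.85 f'_c b) = 3.008 in.
β₁ = 0.797, so c = a/β₁ = 3.008/0.797 = 3.774 in.
From the linear strain diagram with ε_cu = 0.003: ε_t = 0.003 (d − c)/c = 0.003 × (13.1 − 3.774)/3.774 = 0.00741.
Since ε_t ≥ 0.005, the section is tension-controlled.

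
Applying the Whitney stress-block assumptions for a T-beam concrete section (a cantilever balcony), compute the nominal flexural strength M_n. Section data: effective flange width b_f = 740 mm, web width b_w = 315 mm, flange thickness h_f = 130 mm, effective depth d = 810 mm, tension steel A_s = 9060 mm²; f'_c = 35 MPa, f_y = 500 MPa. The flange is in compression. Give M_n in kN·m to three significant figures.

M_n ≈ 3120 kN·m

Tension: T = A_s f_y = 9060 × 500 = 4530000 N.
Try a within the flange: a = T/(0.85 f'_c b_f) = 4530000/(0.85 × 35 × 740) = 205.77 mm.
a = 205.77 > h_f = 130 mm: the block extends into the web. Split into flange-overhang and web parts.
C_f = 0.85 f'_c (b_f − b_w) h_f = 0.85 × 35 × (740 − 315) × 130 = 1643688 N.
Remaining web compression depth: a_w = (T − C_f)/(0.85 f'_c b_w) = (4530000 − 1643688)/(0.85 × 35 × 315) = 308.00 mm.
M_n = C_f(d − h_f/2) + (T − C_f)(d − a_w/2) = 1643688 × (810 − 65) + 2886312 × (810 − 154) = 1224.55 + 1893.42 = 3117.97 × 10⁶ N·mm.
M_n = 3117.97 kN·m.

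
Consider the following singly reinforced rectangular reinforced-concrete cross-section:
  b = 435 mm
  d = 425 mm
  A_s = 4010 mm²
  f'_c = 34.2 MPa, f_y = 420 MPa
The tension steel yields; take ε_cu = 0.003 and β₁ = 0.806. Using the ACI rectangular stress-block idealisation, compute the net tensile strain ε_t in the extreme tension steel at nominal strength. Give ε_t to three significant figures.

ε_t ≈ 0.00472

a = A_s f_y/(0.85 f'_c b) = 133.19 mm.
β₁ = 0.806, so c = a/β₁ = 133.19/0.806 = 165.25 mm.
From the linear strain diagram with ε_cu = 0.003: ε_t = 0.003 (d − c)/c = 0.003 × (425 − 165.25)/165.25 = 0.00472.
ε_t is between 0.004 and 0.005 — transition zone.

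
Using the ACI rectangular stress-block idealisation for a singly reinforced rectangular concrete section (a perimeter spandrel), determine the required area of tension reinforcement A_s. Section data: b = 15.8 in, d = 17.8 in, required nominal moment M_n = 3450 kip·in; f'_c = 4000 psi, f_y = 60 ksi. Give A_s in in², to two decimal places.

From M_n = 0.85 f'_c a b (d − a/2):
a = d − √(d² − 2M_n/(0.85 f'_c b)) = 17.8 − √(17.8² − 2 × 3450/(0.85 × 4 × 15.8)) = 4.074 in.
A_s = 0.85 f'_c a b / f_y = 0.85 × 4 × 4.074 × 15.8 / 60 = 3.648 in².

A_s ≈ 3.65 in²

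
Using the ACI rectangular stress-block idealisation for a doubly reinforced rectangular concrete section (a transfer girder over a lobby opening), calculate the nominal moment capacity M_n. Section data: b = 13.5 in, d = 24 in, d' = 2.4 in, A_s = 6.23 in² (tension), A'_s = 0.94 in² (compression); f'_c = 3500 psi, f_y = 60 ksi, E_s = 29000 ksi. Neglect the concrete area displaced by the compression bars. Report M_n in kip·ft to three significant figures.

M_n ≈ 632 kip·ft

Assume both steels yield.
a = (A_s − A'_s) f_y/(0.85 f'_c b) = (6.23 − 0.94) × 60/(0.85 × 3.5 × 13.5) = 7.903 in.
c = a/β₁ = 7.903/0.85 = 9.298 in; ε'_s = 0.003(c − d')/c = 0.0022 ≥ ε_y = 0.0021, so the compression steel yields.
M_n = (A_s − A'_s) f_y (d − a/2) + A'_s f_y (d − d') = 317.4 × (24 − 3.9515) + 56.4 × (24 − 2.4) = 6363.4 + 1218.2 = 7581.6 kip·in = 7581.6/12 = 631.80 kip·ft.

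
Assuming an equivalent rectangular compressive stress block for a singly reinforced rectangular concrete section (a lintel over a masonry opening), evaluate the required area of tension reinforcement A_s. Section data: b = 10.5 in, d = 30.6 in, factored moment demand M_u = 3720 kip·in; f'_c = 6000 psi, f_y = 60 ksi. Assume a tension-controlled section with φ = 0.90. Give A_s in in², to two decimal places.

A_s ≈ 2.35 in²

M_n = M_u/φ = 3720/0.90 = 4133.33 kip·in.
From M_n = 0.85 f'_c a b (d − a/2):
a = d − √(d² − 2M_n/(0.85 f'_c b)) = 30.6 − √(30.6² − 2 × 4133.33/(0.85 × 6 × 10.5)) = 2.636 in.
A_s = 0.85 f'_c a b / f_y = 0.85 × 6 × 2.636 × 10.5 / 60 = 2.353 in².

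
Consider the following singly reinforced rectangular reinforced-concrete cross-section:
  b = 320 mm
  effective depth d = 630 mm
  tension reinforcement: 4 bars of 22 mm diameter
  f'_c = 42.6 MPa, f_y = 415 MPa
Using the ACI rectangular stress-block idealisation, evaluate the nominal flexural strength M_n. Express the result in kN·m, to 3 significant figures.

M_n ≈ 380 kN·m

A_s = 4 × 380 = 1520 mm².
T = A_s f_y = 1520 × 415 = 630800 N = 630.8 kN.
From C = T: a = T/(0.85 f'_c b) = 630800/(0.85 × 42.6 × 320) = 54.44 mm.
M_n = T(d − a/2) = 630.8 kN × (630 − 27.22) mm = 380.23 kN·m.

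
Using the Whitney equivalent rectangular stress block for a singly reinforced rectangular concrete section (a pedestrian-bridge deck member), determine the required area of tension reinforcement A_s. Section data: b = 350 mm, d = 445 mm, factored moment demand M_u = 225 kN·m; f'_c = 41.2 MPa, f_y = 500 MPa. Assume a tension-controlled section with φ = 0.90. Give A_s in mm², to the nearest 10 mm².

A_s ≈ 1190 mm²

M_n = M_u/φ = 225/0.90 = 250 kN·m.
With M_n = 0.85 f'_c a b (d − a/2), solve the quadratic for a:
a = d − √(d² − 2M_n/(0.85 f'_c b)) = 445 − √(445² − 2 × 250×10⁶/(0.85 × 41.2 × 350)) = 48.48 mm.
A_s = 0.85 f'_c a b / f_y = 0.85 × 41.2 × 48.48 × 350 / 500 = 1188.4 mm².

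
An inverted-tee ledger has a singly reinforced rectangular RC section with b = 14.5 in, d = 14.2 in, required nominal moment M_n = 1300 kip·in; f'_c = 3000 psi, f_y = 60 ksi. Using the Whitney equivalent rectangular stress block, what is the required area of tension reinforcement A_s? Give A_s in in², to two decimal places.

A_s ≈ 1.69 in²

From M_n = 0.85 f'_c a b (d − a/2):
a = d − √(d² − 2M_n/(0.85 f'_c b)) = 14.2 − √(14.2² − 2 × 1300/(0.85 × 3 × 14.5)) = 2.740 in.
A_s = 0.85 f'_c a b / f_y = 0.85 × 3 × 2.740 × 14.5 / 60 = 1.689 in².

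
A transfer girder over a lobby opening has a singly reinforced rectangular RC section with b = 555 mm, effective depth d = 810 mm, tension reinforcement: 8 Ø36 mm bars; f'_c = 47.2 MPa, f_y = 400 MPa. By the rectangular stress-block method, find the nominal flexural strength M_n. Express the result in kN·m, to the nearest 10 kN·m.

A_s = 8 × 1018 = 8144 mm².
T = A_s f_y = 8144 × 400 = 3257600 N = 3257.6 kN.
From C = T: a = T/(0.85 f'_c b) = 3257600/(0.85 × 47.2 × 555) = 146.30 mm.
M_n = T(d − a/2) = 3257.6 kN × (810 − 73.15) mm = 2400.36 kN·m.

M_n ≈ 2400 kN·m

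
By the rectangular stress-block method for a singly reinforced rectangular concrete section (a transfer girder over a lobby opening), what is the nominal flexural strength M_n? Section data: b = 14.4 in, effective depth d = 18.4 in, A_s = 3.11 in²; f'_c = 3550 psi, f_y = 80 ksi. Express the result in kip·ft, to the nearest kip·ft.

M_n ≈ 322 kip·ft

T = A_s f_y = 3.11 × 80 = 248.8 kips.
a = T/(0.85 f'_c b) = 248.8/(0.85 × 3.55 × 14.4) = 5.726 in.
M_n = T(d − a/2) = 248.8 × (18.4 − 2.863) = 3865.6 kip·in = 3865.6/12 = 322.13 kip·ft.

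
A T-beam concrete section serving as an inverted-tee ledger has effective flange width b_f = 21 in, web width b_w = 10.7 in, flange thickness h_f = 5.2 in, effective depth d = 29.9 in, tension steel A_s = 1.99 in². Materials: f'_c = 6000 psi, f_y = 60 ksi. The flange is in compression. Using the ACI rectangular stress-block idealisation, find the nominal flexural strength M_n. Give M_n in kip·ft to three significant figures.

M_n ≈ 292 kip·ft

Tension: T = A_s f_y = 1.99 × 60 = 119.4 kips.
Try a within the flange: a = T/(0.85 f'_c b_f) = 119.4/(0.85 × 6 × 21) = 1.115 in.
Since a = 1.115 ≤ h_f = 5.2 in, the stress block lies entirely in the flange; analyse as a rectangular beam of width b_f.
M_n = T(d − a/2) = 119.4 × (29.9 − 0.5575) = 3503.5 kip·in.
M_n = 3503.5/12 = 291.96 kip·ft.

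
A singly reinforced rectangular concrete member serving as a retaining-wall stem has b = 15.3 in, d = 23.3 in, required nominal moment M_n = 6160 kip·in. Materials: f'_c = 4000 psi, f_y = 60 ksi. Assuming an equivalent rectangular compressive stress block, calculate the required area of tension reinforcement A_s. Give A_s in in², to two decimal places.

From M_n = 0.85 f'_c a b (d − a/2):
a = d − √(d² − 2M_n/(0.85 f'_c b)) = 23.3 − √(23.3² − 2 × 6160/(0.85 × 4 × 15.3)) = 5.805 in.
A_s = 0.85 f'_c a b / f_y = 0.85 × 4 × 5.805 × 15.3 / 60 = 5.033 in².

A_s ≈ 5.03 in²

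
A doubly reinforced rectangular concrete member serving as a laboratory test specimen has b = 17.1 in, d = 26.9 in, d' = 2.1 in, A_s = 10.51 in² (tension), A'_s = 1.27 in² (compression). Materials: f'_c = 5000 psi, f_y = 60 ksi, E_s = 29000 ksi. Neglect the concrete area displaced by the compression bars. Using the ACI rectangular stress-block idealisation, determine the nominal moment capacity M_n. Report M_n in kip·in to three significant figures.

Assume both steels yield.
a = (A_s − A'_s) f_y/(0.85 f'_c b) = (10.51 − 1.27) × 60/(0.85 × 5 × 17.1) = 7.628 in.
c = a/β₁ = 7.628/0.8 = 9.535 in; ε'_s = 0.003(c − d')/c = 0.0023 ≥ ε_y = 0.0021, so the compression steel yields.
M_n = (A_s − A'_s) f_y (d − a/2) + A'_s f_y (d − d') = 554.4 × (26.9 − 3.814) + 76.2 × (26.9 − 2.1) = 12798.9 + 1889.8 = 14688.7 kip·in.

M_n ≈ 14700 kip·in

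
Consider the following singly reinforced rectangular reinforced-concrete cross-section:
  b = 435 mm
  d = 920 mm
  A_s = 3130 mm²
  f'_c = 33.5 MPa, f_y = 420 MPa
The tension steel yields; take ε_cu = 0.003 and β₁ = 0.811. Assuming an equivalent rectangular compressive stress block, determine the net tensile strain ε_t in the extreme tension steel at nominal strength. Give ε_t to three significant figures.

ε_t ≈ 0.0181

a = A_s f_y/(0.85 f'_c b) = 106.13 mm.
β₁ = 0.811, so c = a/β₁ = 106.13/0.811 = 130.86 mm.
From the linear strain diagram with ε_cu = 0.003: ε_t = 0.003 (d − c)/c = 0.003 × (920 − 130.86)/130.86 = 0.0181.
Since ε_t ≥ 0.005, the section is tension-controlled.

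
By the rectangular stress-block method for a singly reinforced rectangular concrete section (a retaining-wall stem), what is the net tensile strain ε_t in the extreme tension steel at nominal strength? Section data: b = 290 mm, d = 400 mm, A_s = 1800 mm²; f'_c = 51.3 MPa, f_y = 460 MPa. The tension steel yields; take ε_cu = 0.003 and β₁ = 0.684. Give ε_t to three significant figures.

a = A_s f_y/(0.85 f'_c b) = 65.48 mm.
β₁ = 0.684, so c = a/β₁ = 65.48/0.684 = 95.73 mm.
From the linear strain diagram with ε_cu = 0.003: ε_t = 0.003 (d − c)/c = 0.003 × (400 − 95.73)/95.73 = 0.00954.
Since ε_t ≥ 0.005, the section is tension-controlled.

ε_t ≈ 0.00954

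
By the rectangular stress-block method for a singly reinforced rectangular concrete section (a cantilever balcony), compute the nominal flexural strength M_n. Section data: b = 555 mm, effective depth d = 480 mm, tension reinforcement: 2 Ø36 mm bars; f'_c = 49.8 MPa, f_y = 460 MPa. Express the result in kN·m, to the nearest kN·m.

A_s = 2 × 1018 = 2036 mm².
T = A_s f_y = 2036 × 460 = 936560 N = 936.56 kN.
From C = T: a = T/(0.85 f'_c b) = 936560/(0.85 × 49.8 × 555) = 39.87 mm.
M_n = T(d − a/2) = 936.56 kN × (480 − 19.935) mm = 430.88 kN·m.

M_n ≈ 431 kN·m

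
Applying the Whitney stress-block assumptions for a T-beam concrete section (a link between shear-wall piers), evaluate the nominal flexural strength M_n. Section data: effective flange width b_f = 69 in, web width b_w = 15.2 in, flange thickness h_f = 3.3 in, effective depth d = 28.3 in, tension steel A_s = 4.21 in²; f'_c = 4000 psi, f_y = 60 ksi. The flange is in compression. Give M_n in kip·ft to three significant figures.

M_n ≈ 584 kip·ft

Tension: T = A_s f_y = 4.21 × 60 = 252.6 kips.
Try a within the flange: a = T/(0.85 f'_c b_f) = 252.6/(0.85 × 4 × 69) = 1.077 in.
Since a = 1.077 ≤ h_f = 3.3 in, the stress block lies entirely in the flange; analyse as a rectangular beam of width b_f.
M_n = T(d − a/2) = 252.6 × (28.3 − 0.5385) = 7012.6 kip·in.
M_n = 7012.6/12 = 584.38 kip·ft.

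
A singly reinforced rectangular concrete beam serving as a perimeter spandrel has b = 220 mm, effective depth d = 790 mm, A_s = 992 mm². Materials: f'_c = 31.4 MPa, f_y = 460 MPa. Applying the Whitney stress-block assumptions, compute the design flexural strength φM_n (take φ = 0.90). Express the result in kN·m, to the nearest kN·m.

φM_n ≈ 308 kN·m

T = A_s f_y = 992 × 460 = 456320 N = 456.32 kN.
From C = T: a = T/(0.85 f'_c b) = 456320/(0.85 × 31.4 × 220) = 77.71 mm.
M_n = T(d − a/2) = 456.32 kN × (790 − 38.855) mm = 342.76 kN·m.
φM_n = 0.90 × 342.76 = 308.48 kN·m.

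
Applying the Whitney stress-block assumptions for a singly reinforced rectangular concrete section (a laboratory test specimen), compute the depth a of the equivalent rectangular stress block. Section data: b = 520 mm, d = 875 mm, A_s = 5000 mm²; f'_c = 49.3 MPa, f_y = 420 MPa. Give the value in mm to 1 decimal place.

a ≈ 96.4 mm

T = A_s f_y = 5000 × 420 = 2100000 N = 2100 kN.
Setting C = 0.85 f'_c a b equal to T: a = 2100000/(0.85 × 49.3 × 520) = 96.4 mm.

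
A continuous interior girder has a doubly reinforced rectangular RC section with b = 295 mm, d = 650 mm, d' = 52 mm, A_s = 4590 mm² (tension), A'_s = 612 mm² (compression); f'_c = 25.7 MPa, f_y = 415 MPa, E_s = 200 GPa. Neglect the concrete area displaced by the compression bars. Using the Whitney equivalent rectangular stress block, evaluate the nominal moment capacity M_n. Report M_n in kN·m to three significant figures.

M_n ≈ 1010 kN·m

Assume both tension and compression steel yield.
Net tension couple steel: A_s − A'_s = 3978 mm².
a = (A_s − A'_s) f_y / (0.85 f'_c b) = 1650870/(0.85 × 25.7 × 295) = 256.18 mm.
c = a/β₁ = 256.18/0.85 = 301.39 mm; ε'_s = 0.003(c − d')/c = 0.0025 ≥ f_y/E_s = 0.0021, so compression steel does yield.
M_n = (A_s − A'_s) f_y (d − a/2) + A'_s f_y (d − d') = [1650870 × (650 − 128.09) + 253980 × (650 − 52)] × 10⁻⁶ = 861.61 + 151.88 = 1013.49 kN·m.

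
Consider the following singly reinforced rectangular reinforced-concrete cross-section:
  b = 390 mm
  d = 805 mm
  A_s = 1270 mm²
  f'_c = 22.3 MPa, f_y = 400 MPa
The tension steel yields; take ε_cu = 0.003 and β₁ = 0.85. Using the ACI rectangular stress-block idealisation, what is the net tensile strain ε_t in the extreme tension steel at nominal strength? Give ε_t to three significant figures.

a = A_s f_y/(0.85 f'_c b) = 68.72 mm.
β₁ = 0.85, so c = a/β₁ = 68.72/0.85 = 80.85 mm.
From the linear strain diagram with ε_cu = 0.003: ε_t = 0.003 (d − c)/c = 0.003 × (805 − 80.85)/80.85 = 0.0269.
Since ε_t ≥ 0.005, the section is tension-controlled.

ε_t ≈ 0.0269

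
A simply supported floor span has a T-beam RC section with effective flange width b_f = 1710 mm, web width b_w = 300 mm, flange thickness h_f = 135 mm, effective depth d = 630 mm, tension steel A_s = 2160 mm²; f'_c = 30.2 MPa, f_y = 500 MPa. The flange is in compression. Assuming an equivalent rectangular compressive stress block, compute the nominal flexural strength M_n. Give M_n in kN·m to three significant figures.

M_n ≈ 667 kN·m

Tension: T = A_s f_y = 2160 × 500 = 1080000 N.
Try a within the flange: a = T/(0.85 f'_c b_f) = 1080000/(0.85 × 30.2 × 1710) = 24.60 mm.
Since a = 24.60 ≤ h_f = 135 mm, the stress block lies entirely in the flange; analyse as a rectangular beam of width b_f.
M_n = T(d − a/2) = 1080000 × (630 − 12.3) = 667.12 × 10⁶ N·mm.
M_n = 667.12 kN·m.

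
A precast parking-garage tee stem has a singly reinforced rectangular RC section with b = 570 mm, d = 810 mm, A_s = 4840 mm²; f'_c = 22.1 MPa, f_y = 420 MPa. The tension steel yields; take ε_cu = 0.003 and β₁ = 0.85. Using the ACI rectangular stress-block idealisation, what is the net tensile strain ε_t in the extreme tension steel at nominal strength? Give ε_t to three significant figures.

ε_t ≈ 0.00788

a = A_s f_y/(0.85 f'_c b) = 189.85 mm.
β₁ = 0.85, so c = a/β₁ = 189.85/0.85 = 223.35 mm.
From the linear strain diagram with ε_cu = 0.003: ε_t = 0.003 (d − c)/c = 0.003 × (810 − 223.35)/223.35 = 0.00788.
Since ε_t ≥ 0.005, the section is tension-controlled.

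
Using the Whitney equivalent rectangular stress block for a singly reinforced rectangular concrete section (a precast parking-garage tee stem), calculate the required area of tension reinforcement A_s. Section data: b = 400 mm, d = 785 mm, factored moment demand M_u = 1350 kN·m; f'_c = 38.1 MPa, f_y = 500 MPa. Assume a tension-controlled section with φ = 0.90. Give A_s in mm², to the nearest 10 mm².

A_s ≈ 4270 mm²

M_n = M_u/φ = 1350/0.90 = 1500 kN·m.
With M_n = 0.85 f'_c a b (d − a/2), solve the quadratic for a:
a = d − √(d² − 2M_n/(0.85 f'_c b)) = 785 − √(785² − 2 × 1500×10⁶/(0.85 × 38.1 × 400)) = 164.81 mm.
A_s = 0.85 f'_c a b / f_y = 0.85 × 38.1 × 164.81 × 400 / 500 = 4269.9 mm².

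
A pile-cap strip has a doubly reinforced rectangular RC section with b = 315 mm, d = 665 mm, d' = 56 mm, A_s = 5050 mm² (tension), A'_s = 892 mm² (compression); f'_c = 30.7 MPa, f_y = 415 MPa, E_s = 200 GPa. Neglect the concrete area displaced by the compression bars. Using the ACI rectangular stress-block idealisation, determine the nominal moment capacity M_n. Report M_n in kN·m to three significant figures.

Assume both tension and compression steel yield.
Net tension couple steel: A_s − A'_s = 4158 mm².
a = (A_s − A'_s) f_y / (0.85 f'_c b) = 1725570/(0.85 × 30.7 × 315) = 209.93 mm.
c = a/β₁ = 209.93/0.831 = 252.62 mm; ε'_s = 0.003(c − d')/c = 0.0023 ≥ f_y/E_s = 0.0021, so compression steel does yield.
M_n = (A_s − A'_s) f_y (d − a/2) + A'_s f_y (d − d') = [1725570 × (665 − 104.965) + 370180 × (665 − 56)] × 10⁻⁶ = 966.38 + 225.44 = 1191.82 kN·m.

M_n ≈ 1190 kN·m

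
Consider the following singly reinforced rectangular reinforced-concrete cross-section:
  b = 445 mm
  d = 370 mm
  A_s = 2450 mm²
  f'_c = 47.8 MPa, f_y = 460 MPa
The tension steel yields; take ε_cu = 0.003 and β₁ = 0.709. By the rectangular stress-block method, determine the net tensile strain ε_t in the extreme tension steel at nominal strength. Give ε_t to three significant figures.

ε_t ≈ 0.00963

a = A_s f_y/(0.85 f'_c b) = 62.33 mm.
β₁ = 0.709, so c = a/β₁ = 62.33/0.709 = 87.91 mm.
From the linear strain diagram with ε_cu = 0.003: ε_t = 0.003 (d − c)/c = 0.003 × (370 − 87.91)/87.91 = 0.00963.
Since ε_t ≥ 0.005, the section is tension-controlled.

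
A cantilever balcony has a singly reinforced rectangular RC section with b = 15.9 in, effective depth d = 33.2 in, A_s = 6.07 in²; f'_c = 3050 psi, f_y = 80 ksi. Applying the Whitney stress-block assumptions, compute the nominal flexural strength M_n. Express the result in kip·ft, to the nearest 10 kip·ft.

M_n ≈ 1110 kip·ft

T = A_s f_y = 6.07 × 80 = 485.6 kips.
a = T/(0.85 f'_c b) = 485.6/(0.85 × 3.05 × 15.9) = 11.780 in.
M_n = T(d − a/2) = 485.6 × (33.2 − 5.89) = 13261.7 kip·in = 13261.7/12 = 1105.14 kip·ft.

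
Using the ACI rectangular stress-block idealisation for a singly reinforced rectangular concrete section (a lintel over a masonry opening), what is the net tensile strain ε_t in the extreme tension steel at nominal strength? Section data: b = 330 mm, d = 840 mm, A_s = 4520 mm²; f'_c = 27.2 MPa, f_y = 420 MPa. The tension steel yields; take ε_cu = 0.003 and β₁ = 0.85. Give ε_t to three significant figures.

ε_t ≈ 0.00561

a = A_s f_y/(0.85 f'_c b) = 248.82 mm.
β₁ = 0.85, so c = a/β₁ = 248.82/0.85 = 292.73 mm.
From the linear strain diagram with ε_cu = 0.003: ε_t = 0.003 (d − c)/c = 0.003 × (840 − 292.73)/292.73 = 0.00561.
Since ε_t ≥ 0.005, the section is tension-controlled.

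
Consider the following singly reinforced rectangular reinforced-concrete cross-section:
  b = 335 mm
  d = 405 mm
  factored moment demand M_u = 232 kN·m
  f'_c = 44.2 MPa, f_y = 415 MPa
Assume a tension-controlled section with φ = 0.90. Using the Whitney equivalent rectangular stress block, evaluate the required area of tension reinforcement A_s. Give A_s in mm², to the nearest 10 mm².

M_n = M_u/φ = 232/0.90 = 257.778 kN·m.
With M_n = 0.85 f'_c a b (d − a/2), solve the quadratic for a:
a = d − √(d² − 2M_n/(0.85 f'_c b)) = 405 − √(405² − 2 × 257.778×10⁶/(0.85 × 44.2 × 335)) = 54.20 mm.
A_s = 0.85 f'_c a b / f_y = 0.85 × 44.2 × 54.20 × 335 / 415 = 1643.8 mm².

A_s ≈ 1640 mm²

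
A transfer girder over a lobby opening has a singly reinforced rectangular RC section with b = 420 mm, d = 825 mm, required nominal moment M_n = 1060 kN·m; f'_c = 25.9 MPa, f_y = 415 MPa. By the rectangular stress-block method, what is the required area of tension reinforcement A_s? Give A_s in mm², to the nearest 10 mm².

A_s ≈ 3410 mm²

With M_n = 0.85 f'_c a b (d − a/2), solve the quadratic for a:
a = d − √(d² − 2M_n/(0.85 f'_c b)) = 825 − √(825² − 2 × 1060×10⁶/(0.85 × 25.9 × 420)) = 153.18 mm.
A_s = 0.85 f'_c a b / f_y = 0.85 × 25.9 × 153.18 × 420 / 415 = 3412.9 mm².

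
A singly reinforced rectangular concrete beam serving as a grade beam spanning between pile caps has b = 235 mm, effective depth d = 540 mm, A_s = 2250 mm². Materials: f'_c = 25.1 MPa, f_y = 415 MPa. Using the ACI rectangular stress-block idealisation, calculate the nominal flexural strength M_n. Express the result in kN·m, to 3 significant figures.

M_n ≈ 417 kN·m

T = A_s f_y = 2250 × 415 = 933750 N = 933.75 kN.
From C = T: a = T/(0.85 f'_c b) = 933750/(0.85 × 25.1 × 235) = 186.24 mm.
M_n = T(d − a/2) = 933.75 kN × (540 − 93.12) mm = 417.27 kN·m.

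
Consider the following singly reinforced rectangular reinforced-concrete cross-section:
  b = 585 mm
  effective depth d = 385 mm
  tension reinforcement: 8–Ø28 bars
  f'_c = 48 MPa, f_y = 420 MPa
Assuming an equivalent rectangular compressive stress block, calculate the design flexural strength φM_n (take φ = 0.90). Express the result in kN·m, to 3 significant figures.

φM_n ≈ 636 kN·m

A_s = 8 × 616 = 4928 mm².
T = A_s f_y = 4928 × 420 = 2069760 N = 2069.76 kN.
From C = T: a = T/(0.85 f'_c b) = 2069760/(0.85 × 48 × 585) = 86.72 mm.
M_n = T(d − a/2) = 2069.76 kN × (385 − 43.36) mm = 707.11 kN·m.
φM_n = 0.90 × 707.11 = 636.40 kN·m.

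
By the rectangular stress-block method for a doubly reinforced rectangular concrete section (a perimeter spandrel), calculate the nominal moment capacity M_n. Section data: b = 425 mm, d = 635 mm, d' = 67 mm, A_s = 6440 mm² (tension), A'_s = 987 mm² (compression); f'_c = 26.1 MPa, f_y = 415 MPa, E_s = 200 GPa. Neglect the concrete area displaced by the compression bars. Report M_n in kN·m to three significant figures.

M_n ≈ 1400 kN·m

Assume both tension and compression steel yield.
Net tension couple steel: A_s − A'_s = 5453 mm².
a = (A_s − A'_s) f_y / (0.85 f'_c b) = 2262995/(0.85 × 26.1 × 425) = 240.01 mm.
c = a/β₁ = 240.01/0.85 = 282.36 mm; ε'_s = 0.003(c − d')/c = 0.0023 ≥ f_y/E_s = 0.0021, so compression steel does yield.
M_n = (A_s − A'_s) f_y (d − a/2) + A'_s f_y (d − d') = [2262995 × (635 − 120.005) + 409605 × (635 − 67)] × 10⁻⁶ = 1165.43 + 232.66 = 1398.09 kN·m.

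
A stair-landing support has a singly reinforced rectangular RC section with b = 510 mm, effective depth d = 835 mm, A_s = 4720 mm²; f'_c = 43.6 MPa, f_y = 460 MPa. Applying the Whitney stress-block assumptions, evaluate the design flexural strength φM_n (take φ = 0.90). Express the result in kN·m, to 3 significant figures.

φM_n ≈ 1520 kN·m

T = A_s f_y = 4720 × 460 = 2171200 N = 2171.2 kN.
From C = T: a = T/(0.85 f'_c b) = 2171200/(0.85 × 43.6 × 510) = 114.87 mm.
M_n = T(d − a/2) = 2171.2 kN × (835 − 57.435) mm = 1688.25 kN·m.
φM_n = 0.90 × 1688.25 = 1519.43 kN·m.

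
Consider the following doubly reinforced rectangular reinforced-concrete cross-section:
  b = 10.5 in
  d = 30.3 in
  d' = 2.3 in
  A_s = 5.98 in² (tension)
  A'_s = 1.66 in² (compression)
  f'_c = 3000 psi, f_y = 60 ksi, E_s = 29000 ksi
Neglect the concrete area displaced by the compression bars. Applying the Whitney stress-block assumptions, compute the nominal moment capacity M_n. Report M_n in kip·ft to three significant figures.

Assume both steels yield.
a = (A_s − A'_s) f_y/(0.85 f'_c b) = (5.98 − 1.66) × 60/(0.85 × 3 × 10.5) = 9.681 in.
c = a/β₁ = 9.681/0.85 = 11.389 in; ε'_s = 0.003(c − d')/c = 0.0024 ≥ ε_y = 0.0021, so the compression steel yields.
M_n = (A_s − A'_s) f_y (d − a/2) + A'_s f_y (d − d') = 259.2 × (30.3 − 4.8405) + 99.6 × (30.3 − 2.3) = 6599.1 + 2788.8 = 9387.9 kip·in = 9387.9/12 = 782.33 kip·ft.

M_n ≈ 782 kip·ft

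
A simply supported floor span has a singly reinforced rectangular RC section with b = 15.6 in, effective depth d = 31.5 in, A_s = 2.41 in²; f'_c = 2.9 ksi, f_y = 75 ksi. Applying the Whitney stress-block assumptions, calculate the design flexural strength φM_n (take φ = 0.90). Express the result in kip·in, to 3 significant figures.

φM_n ≈ 4740 kip·in

T = A_s f_y = 2.41 × 75 = 180.75 kips.
a = T/(0.85 f'_c b) = 180.75/(0.85 × 2.9 × 15.6) = 4.700 in.
M_n = T(d − a/2) = 180.75 × (31.5 − 2.35) = 5268.9 kip·in.
φM_n = 0.90 × 5268.9 = 4742.0 kip·in.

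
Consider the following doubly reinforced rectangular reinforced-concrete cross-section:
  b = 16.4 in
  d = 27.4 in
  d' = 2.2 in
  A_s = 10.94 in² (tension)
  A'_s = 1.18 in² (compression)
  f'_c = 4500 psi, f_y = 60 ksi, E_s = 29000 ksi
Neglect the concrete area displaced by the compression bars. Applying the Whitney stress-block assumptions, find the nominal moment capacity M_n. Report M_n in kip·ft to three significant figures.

M_n ≈ 1260 kip·ft

Assume both steels yield.
a = (A_s − A'_s) f_y/(0.85 f'_c b) = (10.94 − 1.18) × 60/(0.85 × 4.5 × 16.4) = 9.335 in.
c = a/β₁ = 9.335/0.825 = 11.315 in; ε'_s = 0.003(c − d')/c = 0.0024 ≥ ε_y = 0.0021, so the compression steel yields.
M_n = (A_s − A'_s) f_y (d − a/2) + A'_s f_y (d − d') = 585.6 × (27.4 − 4.6675) + 70.8 × (27.4 − 2.2) = 13312.2 + 1784.2 = 15096.4 kip·in = 15096.4/12 = 1258.03 kip·ft.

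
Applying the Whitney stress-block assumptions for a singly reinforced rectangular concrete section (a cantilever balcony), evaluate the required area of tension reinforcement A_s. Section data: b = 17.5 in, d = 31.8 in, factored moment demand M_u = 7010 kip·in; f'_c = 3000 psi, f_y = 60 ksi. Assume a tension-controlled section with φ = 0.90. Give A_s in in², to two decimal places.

M_n = M_u/φ = 7010/0.90 = 7788.89 kip·in.
From M_n = 0.85 f'_c a b (d − a/2):
a = d − √(d² − 2M_n/(0.85 f'_c b)) = 31.8 − √(31.8² − 2 × 7788.89/(0.85 × 3 × 17.5)) = 6.068 in.
A_s = 0.85 f'_c a b / f_y = 0.85 × 3 × 6.068 × 17.5 / 60 = 4.513 in².

A_s ≈ 4.51 in²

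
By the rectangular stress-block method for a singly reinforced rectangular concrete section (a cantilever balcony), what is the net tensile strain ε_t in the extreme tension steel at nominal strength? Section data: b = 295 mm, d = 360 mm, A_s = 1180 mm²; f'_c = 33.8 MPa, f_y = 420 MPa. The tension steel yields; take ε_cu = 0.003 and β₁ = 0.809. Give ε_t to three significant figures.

a = A_s f_y/(0.85 f'_c b) = 58.48 mm.
β₁ = 0.809, so c = a/β₁ = 58.48/0.809 = 72.29 mm.
From the linear strain diagram with ε_cu = 0.003: ε_t = 0.003 (d − c)/c = 0.003 × (360 − 72.29)/72.29 = 0.0119.
Since ε_t ≥ 0.005, the section is tension-controlled.

ε_t ≈ 0.0119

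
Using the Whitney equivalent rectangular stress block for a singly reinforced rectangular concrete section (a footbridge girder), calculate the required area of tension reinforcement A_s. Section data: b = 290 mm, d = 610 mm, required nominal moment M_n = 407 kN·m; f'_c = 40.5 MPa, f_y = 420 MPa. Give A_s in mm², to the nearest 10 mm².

With M_n = 0.85 f'_c a b (d − a/2), solve the quadratic for a:
a = d − √(d² − 2M_n/(0.85 f'_c b)) = 610 − √(610² − 2 × 407×10⁶/(0.85 × 40.5 × 290)) = 70.96 mm.
A_s = 0.85 f'_c a b / f_y = 0.85 × 40.5 × 70.96 × 290 / 420 = 1686.7 mm².

A_s ≈ 1690 mm²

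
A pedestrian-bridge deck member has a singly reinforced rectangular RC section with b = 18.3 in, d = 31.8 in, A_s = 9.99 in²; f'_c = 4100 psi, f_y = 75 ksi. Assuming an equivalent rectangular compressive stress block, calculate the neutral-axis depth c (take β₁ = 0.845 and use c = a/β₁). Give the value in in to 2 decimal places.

c ≈ 13.90 in

T = A_s f_y = 9.99 × 75 = 749.25 kips.
a = T/(0.85 f'_c b) = 749.25/(0.85 × 4.1 × 18.3) = 11.7482 in.
With β₁ = 0.845, c = a/β₁ = 11.7482/0.845 = 13.90 in.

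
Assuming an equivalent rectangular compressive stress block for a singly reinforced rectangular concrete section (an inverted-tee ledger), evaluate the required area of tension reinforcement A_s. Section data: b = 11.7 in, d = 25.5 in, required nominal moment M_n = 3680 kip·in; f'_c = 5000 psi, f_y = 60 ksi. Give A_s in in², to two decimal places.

A_s ≈ 2.56 in²

From M_n = 0.85 f'_c a b (d − a/2):
a = d − √(d² − 2M_n/(0.85 f'_c b)) = 25.5 − √(25.5² − 2 × 3680/(0.85 × 5 × 11.7)) = 3.089 in.
A_s = 0.85 f'_c a b / f_y = 0.85 × 5 × 3.089 × 11.7 / 60 = 2.560 in².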